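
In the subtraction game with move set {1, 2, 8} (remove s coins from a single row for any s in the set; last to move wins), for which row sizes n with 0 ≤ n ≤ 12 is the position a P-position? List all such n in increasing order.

0, 3, 6, 9, 12

Compute g(0), g(1), … for moves {1, 2, 8}:
k:     0  1  2  3  4  5  6  7  8  9 10 11 12
g(k):  0  1  2  0  1  2  0  1  2  0  1  2  0
The P-positions (g = 0) in 0..12 are 0, 3, 6, 9, 12.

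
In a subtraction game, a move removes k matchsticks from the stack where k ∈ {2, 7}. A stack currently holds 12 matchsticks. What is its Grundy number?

Build the Grundy sequence with g(k) = mex{g(k−s) : s ∈ {2, 7}, s ≤ k}:
g(0) = mex{} = 0
g(1) = mex{} = 0
g(2) = mex{0} = 1
g(3) = mex{0} = 1
g(4) = mex{1} = 0
g(5) = mex{1} = 0
g(6) = mex{0} = 1
g(7) = mex{0} = 1
g(8) = mex{0,1} = 2
g(9) = mex{1} = 0
g(10) = mex{1,2} = 0
g(11) = mex{0} = 1
g(12) = mex{0} = 1
So g(12) = 1.

1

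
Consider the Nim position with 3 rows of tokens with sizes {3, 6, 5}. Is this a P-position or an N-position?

Nim-sum: 3 ⊕ 6 ⊕ 5 = 0.
The nim-sum is 0, so this is a P-position: the player to move is in a losing position under optimal play.

P-position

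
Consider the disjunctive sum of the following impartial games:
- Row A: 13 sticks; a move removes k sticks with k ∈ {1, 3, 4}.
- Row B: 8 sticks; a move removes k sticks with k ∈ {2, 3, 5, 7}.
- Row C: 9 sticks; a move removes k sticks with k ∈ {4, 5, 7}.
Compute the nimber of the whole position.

4

For row A, compute g(0), g(1), … with moves {1, 3, 4}:
k:     0  1  2  3  4  5  6  7  8  9 10 11 12 13
g(k):  0  1  0  1  2  3  2  0  1  0  1  2  3  2
So g(13) = 2.
Grundy values for row B (subtraction set {2, 3, 5, 7}):
k:     0  1  2  3  4  5  6  7  8
g(k):  0  0  1  1  2  2  3  3  4
So g(8) = 4.
Grundy values for row C (subtraction set {4, 5, 7}):
g(0) = mex{} = 0
g(1) = mex{} = 0
g(2) = mex{} = 0
g(3) = mex{} = 0
g(4) = mex{0} = 1
g(5) = mex{0} = 1
g(6) = mex{0} = 1
g(7) = mex{0} = 1
g(8) = mex{0,1} = 2
g(9) = mex{0,1} = 2
So g(9) = 2.
By the Sprague-Grundy theorem, the Grundy value of a sum of independent games is the XOR of the component values.
Combined value = 2 XOR 4 XOR 2 = 4.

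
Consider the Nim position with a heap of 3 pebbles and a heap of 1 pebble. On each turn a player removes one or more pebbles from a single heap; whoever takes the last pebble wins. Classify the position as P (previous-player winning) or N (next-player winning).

Nim-sum: 3 ^ 1 = 2.
The nim-sum is 2 ≠ 0, so this is an N-position: the player to move can win.

N-position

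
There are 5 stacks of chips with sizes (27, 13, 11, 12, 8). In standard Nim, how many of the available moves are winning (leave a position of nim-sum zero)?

1

Write each in binary and XOR column by column:
  11011  (27)
  01101  (13)
  01011  (11)
  01100  (12)
  01000  (8)
  -----
  11001  (25)
The overall nim-sum is X = 25. A stack of size p has a winning move iff p XOR X < p (reduce it to p XOR X).
  27: 27 XOR 25 = 2 < 27 — winning move (to 2).
  13: 13 XOR 25 = 20 ≥ 13 — no move.
  11: 11 XOR 25 = 18 ≥ 11 — no move.
  12: 12 XOR 25 = 21 ≥ 12 — no move.
  8: 8 XOR 25 = 17 ≥ 8 — no move.
That gives 1 winning move.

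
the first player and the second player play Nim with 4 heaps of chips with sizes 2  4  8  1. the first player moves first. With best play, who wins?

Compute the nim-sum pairwise:
2 XOR 4 = 6
6 XOR 8 = 14
14 XOR 1 = 15
The nim-sum is 15 ≠ 0, so this is an N-position: the player to move can win; the first player has a winning move.

the first player wins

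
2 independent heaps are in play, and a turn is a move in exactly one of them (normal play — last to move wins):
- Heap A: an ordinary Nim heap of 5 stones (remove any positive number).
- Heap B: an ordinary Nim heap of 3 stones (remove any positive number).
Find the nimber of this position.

6

Heap A is a plain Nim heap of size 5, so its Grundy value is 5.
Heap B is a plain Nim heap of size 3, so its Grundy value is 3.
The value of a disjunctive sum is the nim-sum of the parts.
Combined value = 5 XOR 3 = 6.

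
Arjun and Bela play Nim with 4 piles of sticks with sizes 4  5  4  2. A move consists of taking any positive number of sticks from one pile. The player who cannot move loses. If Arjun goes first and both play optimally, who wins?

Compute the nim-sum pairwise:
4 ^ 5 = 1
1 ^ 4 = 5
5 ^ 2 = 7
The nim-sum is 7 ≠ 0, so this is an N-position: the player to move can win; Arjun has a winning move.

Arjun wins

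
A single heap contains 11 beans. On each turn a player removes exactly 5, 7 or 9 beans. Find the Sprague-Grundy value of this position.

2

Build the Grundy sequence with g(k) = mex{g(k−s) : s ∈ {5, 7, 9}, s ≤ k}:
g(0) = mex{} = 0
g(1) = mex{} = 0
g(2) = mex{} = 0
g(3) = mex{} = 0
g(4) = mex{} = 0
g(5) = mex{0} = 1
g(6) = mex{0} = 1
g(7) = mex{0} = 1
g(8) = mex{0} = 1
g(9) = mex{0} = 1
g(10) = mex{0,1} = 2
g(11) = mex{0,1} = 2
So g(11) = 2.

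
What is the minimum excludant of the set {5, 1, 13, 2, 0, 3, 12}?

4

The values 0, 1, 2, 3 are all present; 4 is the first non-negative integer missing from the set.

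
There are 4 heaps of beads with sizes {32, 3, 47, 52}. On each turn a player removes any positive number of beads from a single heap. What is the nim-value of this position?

Nim-sum: 32 ⊕ 3 ⊕ 47 ⊕ 52 = 56.

56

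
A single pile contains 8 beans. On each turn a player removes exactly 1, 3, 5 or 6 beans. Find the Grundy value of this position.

2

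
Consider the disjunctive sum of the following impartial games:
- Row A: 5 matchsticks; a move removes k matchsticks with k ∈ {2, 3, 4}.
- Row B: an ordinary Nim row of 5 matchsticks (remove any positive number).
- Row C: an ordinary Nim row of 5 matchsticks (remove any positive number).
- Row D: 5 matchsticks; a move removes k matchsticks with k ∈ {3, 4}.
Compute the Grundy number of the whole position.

For row A, compute g(0), g(1), … with moves {2, 3, 4}:
g(0) = mex{} = 0
g(1) = mex{} = 0
g(2) = mex{0} = 1
g(3) = mex{0} = 1
g(4) = mex{0,1} = 2
g(5) = mex{0,1} = 2
So g(5) = 2.
Row B is a plain Nim row of size 5, so its Grundy value is 5.
Row C is a plain Nim row of size 5, so its Grundy value is 5.
Build the Grundy sequence for row D with g(k) = mex{g(k−s) : s ∈ {3, 4}, s ≤ k}:
g(0) = mex{} = 0
g(1) = mex{} = 0
g(2) = mex{} = 0
g(3) = mex{0} = 1
g(4) = mex{0} = 1
g(5) = mex{0} = 1
So g(5) = 1.
The value of a disjunctive sum is the nim-sum of the parts.
Combined value = 2 XOR 5 XOR 5 XOR 1 = 3.

3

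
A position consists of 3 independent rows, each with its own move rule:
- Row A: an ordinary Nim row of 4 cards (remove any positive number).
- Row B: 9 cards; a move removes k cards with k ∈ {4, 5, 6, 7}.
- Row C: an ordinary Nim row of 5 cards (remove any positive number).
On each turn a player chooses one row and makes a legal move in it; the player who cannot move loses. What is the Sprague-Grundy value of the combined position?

Row A is a plain Nim row of size 4, so its Grundy value is 4.
Build the Grundy sequence for row B with g(k) = mex{g(k−s) : s ∈ {4, 5, 6, 7}, s ≤ k}:
k:     0  1  2  3  4  5  6  7  8  9
g(k):  0  0  0  0  1  1  1  1  2  2
So g(9) = 2.
Row C is a plain Nim row of size 5, so its Grundy value is 5.
The value of a disjunctive sum is the nim-sum of the parts.
Combined value = 4 XOR 2 XOR 5 = 3.

3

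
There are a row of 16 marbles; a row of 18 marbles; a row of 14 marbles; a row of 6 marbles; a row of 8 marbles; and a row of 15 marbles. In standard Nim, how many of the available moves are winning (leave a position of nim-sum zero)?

3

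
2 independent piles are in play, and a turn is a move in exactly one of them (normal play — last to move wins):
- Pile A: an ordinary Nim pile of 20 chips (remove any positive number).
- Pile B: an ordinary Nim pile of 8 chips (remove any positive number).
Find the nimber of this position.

28

Pile A is a plain Nim pile of size 20, so its Grundy value is 20.
Pile B is a plain Nim pile of size 8, so its Grundy value is 8.
The value of a disjunctive sum is the nim-sum of the parts.
Combined value = 20 XOR 8 = 28.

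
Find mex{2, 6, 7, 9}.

0 is not in the set, so the mex is 0.

0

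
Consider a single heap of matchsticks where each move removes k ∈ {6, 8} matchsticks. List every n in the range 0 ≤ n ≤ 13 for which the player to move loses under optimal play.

Build the Grundy sequence with g(k) = mex{g(k−s) : s ∈ {6, 8}, s ≤ k}:
g(0) = mex{} = 0
g(1) = mex{} = 0
g(2) = mex{} = 0
g(3) = mex{} = 0
g(4) = mex{} = 0
g(5) = mex{} = 0
g(6) = mex{0} = 1
g(7) = mex{0} = 1
g(8) = mex{0} = 1
g(9) = mex{0} = 1
g(10) = mex{0} = 1
g(11) = mex{0} = 1
g(12) = mex{0,1} = 2
g(13) = mex{0,1} = 2
The P-positions (g = 0) in 0..13 are 0, 1, 2, 3, 4, 5.

0, 1, 2, 3, 4, 5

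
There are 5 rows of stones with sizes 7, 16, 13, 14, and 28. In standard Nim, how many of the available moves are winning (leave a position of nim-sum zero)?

3

Compute the nim-sum pairwise:
7 ⊕ 16 = 23
23 ⊕ 13 = 26
26 ⊕ 14 = 20
20 ⊕ 28 = 8
The overall nim-sum is X = 8. A row of size p has a winning move iff p XOR X < p (reduce it to p XOR X).
  7: 7 XOR 8 = 15 ≥ 7 — no move.
  16: 16 XOR 8 = 24 ≥ 16 — no move.
  13: 13 XOR 8 = 5 < 13 — winning move (to 5).
  14: 14 XOR 8 = 6 < 14 — winning move (to 6).
  28: 28 XOR 8 = 20 < 28 — winning move (to 20).
That gives 3 winning moves.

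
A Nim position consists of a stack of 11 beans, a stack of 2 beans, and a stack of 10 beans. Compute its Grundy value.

3

Nim-sum: 11 XOR 2 XOR 10 = 3.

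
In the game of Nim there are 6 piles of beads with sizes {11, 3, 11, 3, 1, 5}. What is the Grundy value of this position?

4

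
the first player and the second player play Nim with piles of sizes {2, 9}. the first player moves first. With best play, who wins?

the first player wins

In binary:
  0010  (2)
  1001  (9)
  ----
  1011  (11)
The nim-sum is 11 ≠ 0, so this is an N-position: the player to move can win; the first player has a winning move.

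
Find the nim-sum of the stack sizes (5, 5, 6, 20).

18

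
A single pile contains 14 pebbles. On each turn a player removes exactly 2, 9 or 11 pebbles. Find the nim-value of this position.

3

Build the Grundy sequence with g(k) = mex{g(k−s) : s ∈ {2, 9, 11}, s ≤ k}:
k:     0  1  2  3  4  5  6  7  8  9 10 11 12 13 14
g(k):  0  0  1  1  0  0  1  1  0  2  1  3  2  2  3
So g(14) = 3.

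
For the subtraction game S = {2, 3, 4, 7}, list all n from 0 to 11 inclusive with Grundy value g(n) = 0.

0, 1, 6, 11

Compute g(0), g(1), … for moves {2, 3, 4, 7}:
k:     0  1  2  3  4  5  6  7  8  9 10 11
g(k):  0  0  1  1  2  2  0  3  1  4  2  0
The P-positions (g = 0) in 0..11 are 0, 1, 6, 11.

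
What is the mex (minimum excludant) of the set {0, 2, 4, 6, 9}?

1

0 is in the set but 1 is not, so the mex is 1.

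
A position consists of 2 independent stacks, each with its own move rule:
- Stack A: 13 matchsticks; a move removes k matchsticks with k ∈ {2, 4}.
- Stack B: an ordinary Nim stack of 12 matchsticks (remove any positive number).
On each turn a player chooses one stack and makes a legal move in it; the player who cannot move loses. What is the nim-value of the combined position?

Grundy values for stack A (subtraction set {2, 4}):
g(0) = mex{} = 0
g(1) = mex{} = 0
g(2) = mex{0} = 1
g(3) = mex{0} = 1
g(4) = mex{0,1} = 2
g(5) = mex{0,1} = 2
g(6) = mex{1,2} = 0
g(7) = mex{1,2} = 0
g(8) = mex{0,2} = 1
g(9) = mex{0,2} = 1
g(10) = mex{0,1} = 2
g(11) = mex{0,1} = 2
g(12) = mex{1,2} = 0
g(13) = mex{1,2} = 0
So g(13) = 0.
Stack B is a plain Nim stack of size 12, so its Grundy value is 12.
The value of a disjunctive sum is the nim-sum of the parts.
Combined value = 0 XOR 12 = 12.

12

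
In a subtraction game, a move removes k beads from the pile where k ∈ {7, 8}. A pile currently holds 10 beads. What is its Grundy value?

Build the Grundy sequence with g(k) = mex{g(k−s) : s ∈ {7, 8}, s ≤ k}:
g(0) = mex{} = 0
g(1) = mex{} = 0
g(2) = mex{} = 0
g(3) = mex{} = 0
g(4) = mex{} = 0
g(5) = mex{} = 0
g(6) = mex{} = 0
g(7) = mex{0} = 1
g(8) = mex{0} = 1
g(9) = mex{0} = 1
g(10) = mex{0} = 1
So g(10) = 1.

1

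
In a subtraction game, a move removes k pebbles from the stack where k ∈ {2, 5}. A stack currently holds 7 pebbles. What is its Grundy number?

0

Build the Grundy sequence with g(k) = mex{g(k−s) : s ∈ {2, 5}, s ≤ k}:
k:     0  1  2  3  4  5  6  7
g(k):  0  0  1  1  0  2  1  0
So g(7) = 0.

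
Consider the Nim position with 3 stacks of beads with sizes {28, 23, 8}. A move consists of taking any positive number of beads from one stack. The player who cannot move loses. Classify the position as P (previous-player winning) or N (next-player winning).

N-position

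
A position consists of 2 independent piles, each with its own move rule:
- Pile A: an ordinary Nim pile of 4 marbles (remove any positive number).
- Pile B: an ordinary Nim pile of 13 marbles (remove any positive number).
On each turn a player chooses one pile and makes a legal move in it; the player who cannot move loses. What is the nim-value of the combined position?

9

Pile A is a plain Nim pile of size 4, so its Grundy value is 4.
Pile B is a plain Nim pile of size 13, so its Grundy value is 13.
The value of a disjunctive sum is the nim-sum of the parts.
Combined value = 4 XOR 13 = 9.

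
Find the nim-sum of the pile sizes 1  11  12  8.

Compute the nim-sum pairwise:
1 ⊕ 11 = 10
10 ⊕ 12 = 6
6 ⊕ 8 = 14

14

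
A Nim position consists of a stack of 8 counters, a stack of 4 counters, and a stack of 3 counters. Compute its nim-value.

Compute the nim-sum pairwise:
8 ^ 4 = 12
12 ^ 3 = 15

15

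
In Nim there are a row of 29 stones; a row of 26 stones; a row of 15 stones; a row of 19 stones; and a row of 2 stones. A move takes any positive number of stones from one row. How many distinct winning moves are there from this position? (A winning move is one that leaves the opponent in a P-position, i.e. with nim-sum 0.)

3

Nim-sum: 29 ^ 26 ^ 15 ^ 19 ^ 2 = 25.
The overall nim-sum is X = 25. A row of size p has a winning move iff p XOR X < p (reduce it to p XOR X).
  29: 29 XOR 25 = 4 < 29 — winning move (to 4).
  26: 26 XOR 25 = 3 < 26 — winning move (to 3).
  15: 15 XOR 25 = 22 ≥ 15 — no move.
  19: 19 XOR 25 = 10 < 19 — winning move (to 10).
  2: 2 XOR 25 = 27 ≥ 2 — no move.
That gives 3 winning moves.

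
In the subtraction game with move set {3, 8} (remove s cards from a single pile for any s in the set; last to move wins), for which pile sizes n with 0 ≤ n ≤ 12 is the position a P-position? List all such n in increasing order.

0, 1, 2, 6, 7, 11, 12

Build the Grundy sequence with g(k) = mex{g(k−s) : s ∈ {3, 8}, s ≤ k}:
k:     0  1  2  3  4  5  6  7  8  9 10 11 12
g(k):  0  0  0  1  1  1  0  0  2  1  1  0  0
The P-positions (g = 0) in 0..12 are 0, 1, 2, 6, 7, 11, 12.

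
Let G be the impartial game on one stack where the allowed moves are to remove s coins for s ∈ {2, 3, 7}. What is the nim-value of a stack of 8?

Compute g(0), g(1), … for moves {2, 3, 7}:
k:     0  1  2  3  4  5  6  7  8
g(k):  0  0  1  1  2  0  0  1  1
So g(8) = 1.

1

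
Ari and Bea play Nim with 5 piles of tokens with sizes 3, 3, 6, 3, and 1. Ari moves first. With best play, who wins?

Nim-sum: 3 ⊕ 3 ⊕ 6 ⊕ 3 ⊕ 1 = 4.
The nim-sum is 4 ≠ 0, so this is an N-position: the player to move can win; Ari has a winning move.

Ari wins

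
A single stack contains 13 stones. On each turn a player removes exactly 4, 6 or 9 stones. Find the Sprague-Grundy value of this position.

Compute g(0), g(1), … for moves {4, 6, 9}:
g(0) = mex{} = 0
g(1) = mex{} = 0
g(2) = mex{} = 0
g(3) = mex{} = 0
g(4) = mex{0} = 1
g(5) = mex{0} = 1
g(6) = mex{0} = 1
g(7) = mex{0} = 1
g(8) = mex{0,1} = 2
g(9) = mex{0,1} = 2
g(10) = mex{0,1} = 2
g(11) = mex{0,1} = 2
g(12) = mex{0,1,2} = 3
g(13) = mex{1,2} = 0
So g(13) = 0.

0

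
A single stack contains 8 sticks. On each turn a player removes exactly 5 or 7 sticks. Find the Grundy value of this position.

1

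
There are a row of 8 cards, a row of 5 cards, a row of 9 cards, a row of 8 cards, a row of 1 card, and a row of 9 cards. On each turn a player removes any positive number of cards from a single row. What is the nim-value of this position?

4

Compute the nim-sum pairwise:
8 ⊕ 5 = 13
13 ⊕ 9 = 4
4 ⊕ 8 = 12
12 ⊕ 1 = 13
13 ⊕ 9 = 4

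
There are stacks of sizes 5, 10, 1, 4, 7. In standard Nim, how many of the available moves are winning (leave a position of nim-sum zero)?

Compute the nim-sum pairwise:
5 XOR 10 = 15
15 XOR 1 = 14
14 XOR 4 = 10
10 XOR 7 = 13
The overall nim-sum is X = 13. A stack of size p has a winning move iff p XOR X < p (reduce it to p XOR X).
  5: 5 XOR 13 = 8 ≥ 5 — no move.
  10: 10 XOR 13 = 7 < 10 — winning move (to 7).
  1: 1 XOR 13 = 12 ≥ 1 — no move.
  4: 4 XOR 13 = 9 ≥ 4 — no move.
  7: 7 XOR 13 = 10 ≥ 7 — no move.
That gives 1 winning move.

1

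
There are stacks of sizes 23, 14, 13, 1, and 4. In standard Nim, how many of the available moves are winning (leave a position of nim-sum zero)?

Compute the nim-sum pairwise:
23 XOR 14 = 25
25 XOR 13 = 20
20 XOR 1 = 21
21 XOR 4 = 17
The overall nim-sum is X = 17. A stack of size p has a winning move iff p XOR X < p (reduce it to p XOR X).
  23: 23 XOR 17 = 6 < 23 — winning move (to 6).
  14: 14 XOR 17 = 31 ≥ 14 — no move.
  13: 13 XOR 17 = 28 ≥ 13 — no move.
  1: 1 XOR 17 = 16 ≥ 1 — no move.
  4: 4 XOR 17 = 21 ≥ 4 — no move.
That gives 1 winning move.

1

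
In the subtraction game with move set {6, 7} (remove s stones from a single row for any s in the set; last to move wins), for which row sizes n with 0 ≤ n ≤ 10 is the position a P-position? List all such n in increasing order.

Compute g(0), g(1), … for moves {6, 7}:
k:     0  1  2  3  4  5  6  7  8  9 10
g(k):  0  0  0  0  0  0  1  1  1  1  1
The P-positions (g = 0) in 0..10 are 0, 1, 2, 3, 4, 5.

0, 1, 2, 3, 4, 5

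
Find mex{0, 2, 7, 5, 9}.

1

0 is in the set but 1 is not, so the mex is 1.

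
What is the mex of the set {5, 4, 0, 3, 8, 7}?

1

0 is in the set but 1 is not, so the mex is 1.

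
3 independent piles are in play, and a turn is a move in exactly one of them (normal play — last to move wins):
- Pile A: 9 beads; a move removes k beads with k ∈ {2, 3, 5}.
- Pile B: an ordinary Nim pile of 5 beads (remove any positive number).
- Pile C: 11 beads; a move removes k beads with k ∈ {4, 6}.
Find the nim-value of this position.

4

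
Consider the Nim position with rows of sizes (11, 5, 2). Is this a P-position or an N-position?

N-position

In binary:
  1011  (11)
  0101  (5)
  0010  (2)
  ----
  1100  (12)
The nim-sum is 12 ≠ 0, so this is an N-position: the player to move can win.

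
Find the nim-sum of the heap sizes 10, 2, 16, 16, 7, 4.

11

Compute the nim-sum pairwise:
10 ^ 2 = 8
8 ^ 16 = 24
24 ^ 16 = 8
8 ^ 7 = 15
15 ^ 4 = 11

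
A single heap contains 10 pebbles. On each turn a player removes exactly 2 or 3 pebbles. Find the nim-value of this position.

0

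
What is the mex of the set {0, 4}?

1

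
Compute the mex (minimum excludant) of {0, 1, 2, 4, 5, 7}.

The values 0, 1, 2 are all present; 3 is the first non-negative integer missing from the set.

3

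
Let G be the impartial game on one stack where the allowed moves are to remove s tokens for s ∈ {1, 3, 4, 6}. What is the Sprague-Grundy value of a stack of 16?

0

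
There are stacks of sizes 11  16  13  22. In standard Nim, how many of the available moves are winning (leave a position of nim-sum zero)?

Compute the nim-sum pairwise:
11 ^ 16 = 27
27 ^ 13 = 22
22 ^ 22 = 0
The nim-sum is already 0, so every move leaves a nonzero nim-sum — there are no winning moves.

0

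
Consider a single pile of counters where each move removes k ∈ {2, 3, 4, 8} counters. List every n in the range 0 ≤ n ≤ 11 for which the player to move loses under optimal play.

0, 1, 6, 7

Grundy values for subtraction set {2, 3, 4, 8}:
k:     0  1  2  3  4  5  6  7  8  9 10 11
g(k):  0  0  1  1  2  2  0  0  1  1  2  2
The P-positions (g = 0) in 0..11 are 0, 1, 6, 7.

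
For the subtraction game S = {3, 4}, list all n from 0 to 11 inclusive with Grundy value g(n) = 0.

0, 1, 2, 7, 8, 9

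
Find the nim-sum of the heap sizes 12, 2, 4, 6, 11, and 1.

Compute the nim-sum pairwise:
12 XOR 2 = 14
14 XOR 4 = 10
10 XOR 6 = 12
12 XOR 11 = 7
7 XOR 1 = 6

6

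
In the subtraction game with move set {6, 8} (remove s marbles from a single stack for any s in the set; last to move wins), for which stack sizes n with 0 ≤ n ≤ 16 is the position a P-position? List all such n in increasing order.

0, 1, 2, 3, 4, 5, 14, 15, 16

Build the Grundy sequence with g(k) = mex{g(k−s) : s ∈ {6, 8}, s ≤ k}:
k:     0  1  2  3  4  5  6  7  8  9 10 11 12 13 14 15 16
g(k):  0  0  0  0  0  0  1  1  1  1  1  1  2  2  0  0  0
The P-positions (g = 0) in 0..16 are 0, 1, 2, 3, 4, 5, 14, 15, 16.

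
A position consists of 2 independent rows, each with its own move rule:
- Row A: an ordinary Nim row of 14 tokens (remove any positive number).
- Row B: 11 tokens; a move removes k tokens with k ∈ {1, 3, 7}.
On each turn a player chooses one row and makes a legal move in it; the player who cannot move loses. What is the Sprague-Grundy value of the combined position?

15

Row A is a plain Nim row of size 14, so its Grundy value is 14.
Grundy values for row B (subtraction set {1, 3, 7}):
k:     0  1  2  3  4  5  6  7  8  9 10 11
g(k):  0  1  0  1  0  1  0  1  0  1  0  1
So g(11) = 1.
By the Sprague-Grundy theorem, the Grundy value of a sum of independent games is the XOR of the component values.
Combined value = 14 XOR 1 = 15.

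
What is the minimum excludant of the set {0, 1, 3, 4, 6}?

2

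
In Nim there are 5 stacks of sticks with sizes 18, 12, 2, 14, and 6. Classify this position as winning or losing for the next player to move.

Winning position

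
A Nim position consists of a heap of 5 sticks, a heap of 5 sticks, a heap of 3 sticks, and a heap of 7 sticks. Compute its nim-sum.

4

Compute the nim-sum pairwise:
5 ^ 5 = 0
0 ^ 3 = 3
3 ^ 7 = 4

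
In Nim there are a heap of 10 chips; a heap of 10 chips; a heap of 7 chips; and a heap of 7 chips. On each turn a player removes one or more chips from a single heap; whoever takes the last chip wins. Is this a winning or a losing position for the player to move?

Losing position

Nim-sum: 10 ^ 10 ^ 7 ^ 7 = 0.
The nim-sum is 0, so this is a P-position: the player to move is in a losing position under optimal play.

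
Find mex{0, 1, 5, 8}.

The values 0, 1 are all present; 2 is the first non-negative integer missing from the set.

2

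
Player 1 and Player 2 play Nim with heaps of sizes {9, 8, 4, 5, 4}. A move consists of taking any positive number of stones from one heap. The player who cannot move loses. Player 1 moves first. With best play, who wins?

Compute the nim-sum pairwise:
9 XOR 8 = 1
1 XOR 4 = 5
5 XOR 5 = 0
0 XOR 4 = 4
The nim-sum is 4 ≠ 0, so this is an N-position: the player to move can win; Player 1 has a winning move.

Player 1 wins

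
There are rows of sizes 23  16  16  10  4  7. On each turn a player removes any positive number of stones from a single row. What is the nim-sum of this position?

30

Compute the nim-sum pairwise:
23 XOR 16 = 7
7 XOR 16 = 23
23 XOR 10 = 29
29 XOR 4 = 25
25 XOR 7 = 30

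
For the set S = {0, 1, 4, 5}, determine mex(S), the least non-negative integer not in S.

2

The values 0, 1 are all present; 2 is the first non-negative integer missing from the set.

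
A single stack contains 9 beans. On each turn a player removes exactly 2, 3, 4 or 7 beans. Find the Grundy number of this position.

4

Compute g(0), g(1), … for moves {2, 3, 4, 7}:
k:     0  1  2  3  4  5  6  7  8  9
g(k):  0  0  1  1  2  2  0  3  1  4
So g(9) = 4.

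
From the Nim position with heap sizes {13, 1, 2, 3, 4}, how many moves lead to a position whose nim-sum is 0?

1

Nim-sum: 13 ⊕ 1 ⊕ 2 ⊕ 3 ⊕ 4 = 9.
The overall nim-sum is X = 9. A heap of size p has a winning move iff p XOR X < p (reduce it to p XOR X).
  13: 13 XOR 9 = 4 < 13 — winning move (to 4).
  1: 1 XOR 9 = 8 ≥ 1 — no move.
  2: 2 XOR 9 = 11 ≥ 2 — no move.
  3: 3 XOR 9 = 10 ≥ 3 — no move.
  4: 4 XOR 9 = 13 ≥ 4 — no move.
That gives 1 winning move.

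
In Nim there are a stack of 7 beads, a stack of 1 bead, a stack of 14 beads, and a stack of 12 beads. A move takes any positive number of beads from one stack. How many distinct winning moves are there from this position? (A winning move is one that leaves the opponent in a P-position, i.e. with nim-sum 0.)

3

Bitwise XOR of the heap sizes:
  0111  (7)
  0001  (1)
  1110  (14)
  1100  (12)
  ----
  0100  (4)
The overall nim-sum is X = 4. A stack of size p has a winning move iff p XOR X < p (reduce it to p XOR X).
  7: 7 XOR 4 = 3 < 7 — winning move (to 3).
  1: 1 XOR 4 = 5 ≥ 1 — no move.
  14: 14 XOR 4 = 10 < 14 — winning move (to 10).
  12: 12 XOR 4 = 8 < 12 — winning move (to 8).
That gives 3 winning moves.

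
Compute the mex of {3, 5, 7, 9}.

0 is not in the set, so the mex is 0.

0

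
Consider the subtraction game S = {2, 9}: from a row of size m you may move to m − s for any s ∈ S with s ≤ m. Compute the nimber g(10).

1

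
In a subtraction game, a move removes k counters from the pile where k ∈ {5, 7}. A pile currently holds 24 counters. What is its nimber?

Compute g(0), g(1), … for moves {5, 7}:
k:     0  1  2  3  4  5  6  7  8  9 10 11 12 13 14 15 16 17 18 19 20 21 22 23 24
g(k):  0  0  0  0  0  1  1  1  1  1  2  2  0  0  0  0  0  1  1  1  1  1  2  2  0
So g(24) = 0.

0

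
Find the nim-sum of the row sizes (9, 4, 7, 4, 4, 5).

15

Bitwise XOR of the heap sizes:
  1001  (9)
  0100  (4)
  0111  (7)
  0100  (4)
  0100  (4)
  0101  (5)
  ----
  1111  (15)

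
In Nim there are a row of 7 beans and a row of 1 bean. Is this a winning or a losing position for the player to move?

Winning position

Compute the nim-sum pairwise:
7 ⊕ 1 = 6
The nim-sum is 6 ≠ 0, so this is an N-position: the player to move can win.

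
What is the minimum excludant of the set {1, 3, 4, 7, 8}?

0

0 is not in the set, so the mex is 0.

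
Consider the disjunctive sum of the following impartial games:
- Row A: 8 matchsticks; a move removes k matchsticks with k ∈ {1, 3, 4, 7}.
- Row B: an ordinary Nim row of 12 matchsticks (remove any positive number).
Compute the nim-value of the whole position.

12

Grundy values for row A (subtraction set {1, 3, 4, 7}):
k:     0  1  2  3  4  5  6  7  8
g(k):  0  1  0  1  2  3  2  3  0
So g(8) = 0.
Row B is a plain Nim row of size 12, so its Grundy value is 12.
By the Sprague-Grundy theorem, the Grundy value of a sum of independent games is the XOR of the component values.
Combined value = 0 XOR 12 = 12.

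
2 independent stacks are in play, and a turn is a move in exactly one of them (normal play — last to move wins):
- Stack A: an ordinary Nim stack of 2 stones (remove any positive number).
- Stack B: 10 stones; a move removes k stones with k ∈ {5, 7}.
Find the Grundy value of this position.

Stack A is a plain Nim stack of size 2, so its Grundy value is 2.
Grundy values for stack B (subtraction set {5, 7}):
k:     0  1  2  3  4  5  6  7  8  9 10
g(k):  0  0  0  0  0  1  1  1  1  1  2
So g(10) = 2.
By the Sprague-Grundy theorem, the Grundy value of a sum of independent games is the XOR of the component values.
Combined value = 2 XOR 2 = 0.

0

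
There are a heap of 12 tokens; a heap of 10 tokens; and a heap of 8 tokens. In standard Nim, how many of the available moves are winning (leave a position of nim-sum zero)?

Nim-sum: 12 XOR 10 XOR 8 = 14.
The overall nim-sum is X = 14. A heap of size p has a winning move iff p XOR X < p (reduce it to p XOR X).
  12: 12 XOR 14 = 2 < 12 — winning move (to 2).
  10: 10 XOR 14 = 4 < 10 — winning move (to 4).
  8: 8 XOR 14 = 6 < 8 — winning move (to 6).
That gives 3 winning moves.

3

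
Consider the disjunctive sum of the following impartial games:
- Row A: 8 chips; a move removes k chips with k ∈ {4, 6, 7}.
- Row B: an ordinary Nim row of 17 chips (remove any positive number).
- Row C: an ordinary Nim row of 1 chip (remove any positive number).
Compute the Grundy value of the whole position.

18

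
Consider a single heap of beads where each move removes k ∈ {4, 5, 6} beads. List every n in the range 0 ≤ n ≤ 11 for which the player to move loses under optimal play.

0, 1, 2, 3, 10, 11

Grundy values for subtraction set {4, 5, 6}:
g(0) = mex{} = 0
g(1) = mex{} = 0
g(2) = mex{} = 0
g(3) = mex{} = 0
g(4) = mex{0} = 1
g(5) = mex{0} = 1
g(6) = mex{0} = 1
g(7) = mex{0} = 1
g(8) = mex{0,1} = 2
g(9) = mex{0,1} = 2
g(10) = mex{1} = 0
g(11) = mex{1} = 0
The P-positions (g = 0) in 0..11 are 0, 1, 2, 3, 10, 11.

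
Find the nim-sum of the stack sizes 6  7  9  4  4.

Compute the nim-sum pairwise:
6 ⊕ 7 = 1
1 ⊕ 9 = 8
8 ⊕ 4 = 12
12 ⊕ 4 = 8

8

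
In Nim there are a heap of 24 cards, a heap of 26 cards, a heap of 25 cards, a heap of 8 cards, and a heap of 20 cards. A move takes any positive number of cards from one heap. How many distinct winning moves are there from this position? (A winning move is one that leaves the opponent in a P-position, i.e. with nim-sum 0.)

In binary:
  11000  (24)
  11010  (26)
  11001  (25)
  01000  (8)
  10100  (20)
  -----
  00111  (7)
The overall nim-sum is X = 7. A heap of size p has a winning move iff p XOR X < p (reduce it to p XOR X).
  24: 24 XOR 7 = 31 ≥ 24 — no move.
  26: 26 XOR 7 = 29 ≥ 26 — no move.
  25: 25 XOR 7 = 30 ≥ 25 — no move.
  8: 8 XOR 7 = 15 ≥ 8 — no move.
  20: 20 XOR 7 = 19 < 20 — winning move (to 19).
That gives 1 winning move.

1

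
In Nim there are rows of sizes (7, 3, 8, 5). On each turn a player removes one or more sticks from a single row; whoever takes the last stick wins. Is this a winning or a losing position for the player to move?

Winning position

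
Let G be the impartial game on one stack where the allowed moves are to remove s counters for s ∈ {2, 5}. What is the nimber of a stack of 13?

1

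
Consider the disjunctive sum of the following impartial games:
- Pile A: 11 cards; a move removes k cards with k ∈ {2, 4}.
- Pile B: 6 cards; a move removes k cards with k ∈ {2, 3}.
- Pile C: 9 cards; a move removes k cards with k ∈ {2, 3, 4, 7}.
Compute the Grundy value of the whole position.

6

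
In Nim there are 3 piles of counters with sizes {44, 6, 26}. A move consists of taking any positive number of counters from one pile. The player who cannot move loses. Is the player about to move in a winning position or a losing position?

Compute the nim-sum pairwise:
44 ^ 6 = 42
42 ^ 26 = 48
The nim-sum is 48 ≠ 0, so this is an N-position: the player to move can win.

Winning position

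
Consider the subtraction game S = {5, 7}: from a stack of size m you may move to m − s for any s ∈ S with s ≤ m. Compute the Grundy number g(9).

Compute g(0), g(1), … for moves {5, 7}:
g(0) = mex{} = 0
g(1) = mex{} = 0
g(2) = mex{} = 0
g(3) = mex{} = 0
g(4) = mex{} = 0
g(5) = mex{0} = 1
g(6) = mex{0} = 1
g(7) = mex{0} = 1
g(8) = mex{0} = 1
g(9) = mex{0} = 1
So g(9) = 1.

1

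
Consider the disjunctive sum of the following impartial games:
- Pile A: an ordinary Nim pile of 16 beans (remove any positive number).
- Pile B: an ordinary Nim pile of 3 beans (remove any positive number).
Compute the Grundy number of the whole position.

19

Pile A is a plain Nim pile of size 16, so its Grundy value is 16.
Pile B is a plain Nim pile of size 3, so its Grundy value is 3.
The value of a disjunctive sum is the nim-sum of the parts.
Combined value = 16 XOR 3 = 19.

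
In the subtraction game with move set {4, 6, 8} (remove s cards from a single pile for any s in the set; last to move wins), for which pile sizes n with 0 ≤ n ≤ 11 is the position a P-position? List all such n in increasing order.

0, 1, 2, 3

Build the Grundy sequence with g(k) = mex{g(k−s) : s ∈ {4, 6, 8}, s ≤ k}:
k:     0  1  2  3  4  5  6  7  8  9 10 11
g(k):  0  0  0  0  1  1  1  1  2  2  2  2
The P-positions (g = 0) in 0..11 are 0, 1, 2, 3.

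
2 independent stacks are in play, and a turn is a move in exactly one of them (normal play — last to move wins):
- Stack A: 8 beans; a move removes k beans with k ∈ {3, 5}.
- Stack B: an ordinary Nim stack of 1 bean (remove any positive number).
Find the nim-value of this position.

1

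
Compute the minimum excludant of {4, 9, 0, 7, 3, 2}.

0 is in the set but 1 is not, so the mex is 1.

1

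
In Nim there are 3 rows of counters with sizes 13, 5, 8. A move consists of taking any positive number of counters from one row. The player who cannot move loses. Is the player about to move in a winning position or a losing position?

Losing position

In binary:
  1101  (13)
  0101  (5)
  1000  (8)
  ----
  0000  (0)
The nim-sum is 0, so this is a P-position: the player to move is in a losing position under optimal play.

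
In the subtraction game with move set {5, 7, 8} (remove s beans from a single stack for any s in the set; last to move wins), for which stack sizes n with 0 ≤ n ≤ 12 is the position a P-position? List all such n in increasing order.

Compute g(0), g(1), … for moves {5, 7, 8}:
g(0) = mex{} = 0
g(1) = mex{} = 0
g(2) = mex{} = 0
g(3) = mex{} = 0
g(4) = mex{} = 0
g(5) = mex{0} = 1
g(6) = mex{0} = 1
g(7) = mex{0} = 1
g(8) = mex{0} = 1
g(9) = mex{0} = 1
g(10) = mex{0,1} = 2
g(11) = mex{0,1} = 2
g(12) = mex{0,1} = 2
The P-positions (g = 0) in 0..12 are 0, 1, 2, 3, 4.

0, 1, 2, 3, 4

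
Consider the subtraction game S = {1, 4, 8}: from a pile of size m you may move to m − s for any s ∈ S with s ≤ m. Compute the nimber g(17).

Compute g(0), g(1), … for moves {1, 4, 8}:
k:     0  1  2  3  4  5  6  7  8  9 10 11 12 13 14 15 16 17
g(k):  0  1  0  1  2  0  1  0  1  2  3  2  0  1  0  1  2  0
So g(17) = 0.

0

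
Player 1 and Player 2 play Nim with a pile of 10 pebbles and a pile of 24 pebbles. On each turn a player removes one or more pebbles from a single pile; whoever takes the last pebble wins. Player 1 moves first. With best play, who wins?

Player 1 wins

Nim-sum: 10 ^ 24 = 18.
The nim-sum is 18 ≠ 0, so this is an N-position: the player to move can win; Player 1 has a winning move.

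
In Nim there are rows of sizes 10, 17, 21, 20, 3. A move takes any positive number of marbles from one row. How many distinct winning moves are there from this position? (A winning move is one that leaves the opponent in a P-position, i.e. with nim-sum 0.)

Compute the nim-sum pairwise:
10 ⊕ 17 = 27
27 ⊕ 21 = 14
14 ⊕ 20 = 26
26 ⊕ 3 = 25
The overall nim-sum is X = 25. A row of size p has a winning move iff p XOR X < p (reduce it to p XOR X).
  10: 10 XOR 25 = 19 ≥ 10 — no move.
  17: 17 XOR 25 = 8 < 17 — winning move (to 8).
  21: 21 XOR 25 = 12 < 21 — winning move (to 12).
  20: 20 XOR 25 = 13 < 20 — winning move (to 13).
  3: 3 XOR 25 = 26 ≥ 3 — no move.
That gives 3 winning moves.

3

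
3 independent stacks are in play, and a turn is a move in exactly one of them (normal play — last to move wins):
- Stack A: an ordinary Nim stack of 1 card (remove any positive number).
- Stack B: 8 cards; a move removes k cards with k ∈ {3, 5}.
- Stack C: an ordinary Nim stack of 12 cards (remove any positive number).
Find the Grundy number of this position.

Stack A is a plain Nim stack of size 1, so its Grundy value is 1.
Build the Grundy sequence for stack B with g(k) = mex{g(k−s) : s ∈ {3, 5}, s ≤ k}:
g(0) = mex{} = 0
g(1) = mex{} = 0
g(2) = mex{} = 0
g(3) = mex{0} = 1
g(4) = mex{0} = 1
g(5) = mex{0} = 1
g(6) = mex{0,1} = 2
g(7) = mex{0,1} = 2
g(8) = mex{1} = 0
So g(8) = 0.
Stack C is a plain Nim stack of size 12, so its Grundy value is 12.
The value of a disjunctive sum is the nim-sum of the parts.
Combined value = 1 XOR 0 XOR 12 = 13.

13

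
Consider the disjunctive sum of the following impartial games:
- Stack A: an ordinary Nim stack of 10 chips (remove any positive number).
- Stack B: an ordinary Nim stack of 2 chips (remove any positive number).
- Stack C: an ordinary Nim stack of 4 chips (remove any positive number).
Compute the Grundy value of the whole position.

12

Stack A is a plain Nim stack of size 10, so its Grundy value is 10.
Stack B is a plain Nim stack of size 2, so its Grundy value is 2.
Stack C is a plain Nim stack of size 4, so its Grundy value is 4.
By the Sprague-Grundy theorem, the Grundy value of a sum of independent games is the XOR of the component values.
Combined value = 10 XOR 2 XOR 4 = 12.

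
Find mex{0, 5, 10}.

0 is in the set but 1 is not, so the mex is 1.

1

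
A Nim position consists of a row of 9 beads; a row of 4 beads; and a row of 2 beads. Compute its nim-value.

15

Write each in binary and XOR column by column:
  1001  (9)
  0100  (4)
  0010  (2)
  ----
  1111  (15)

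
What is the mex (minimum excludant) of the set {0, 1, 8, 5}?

The values 0, 1 are all present; 2 is the first non-negative integer missing from the set.

2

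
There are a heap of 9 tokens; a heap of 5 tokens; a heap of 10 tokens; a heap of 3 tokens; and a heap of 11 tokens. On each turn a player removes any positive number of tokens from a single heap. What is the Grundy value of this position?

Compute the nim-sum pairwise:
9 ⊕ 5 = 12
12 ⊕ 10 = 6
6 ⊕ 3 = 5
5 ⊕ 11 = 14

14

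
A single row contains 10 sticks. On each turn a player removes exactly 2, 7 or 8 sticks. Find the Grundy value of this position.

0

Build the Grundy sequence with g(k) = mex{g(k−s) : s ∈ {2, 7, 8}, s ≤ k}:
k:     0  1  2  3  4  5  6  7  8  9 10
g(k):  0  0  1  1  0  0  1  1  2  2  0
So g(10) = 0.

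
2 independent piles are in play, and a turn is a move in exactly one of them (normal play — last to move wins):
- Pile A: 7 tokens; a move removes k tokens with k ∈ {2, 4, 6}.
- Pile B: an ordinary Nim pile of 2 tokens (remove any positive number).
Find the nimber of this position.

1

Build the Grundy sequence for pile A with g(k) = mex{g(k−s) : s ∈ {2, 4, 6}, s ≤ k}:
k:     0  1  2  3  4  5  6  7
g(k):  0  0  1  1  2  2  3  3
So g(7) = 3.
Pile B is a plain Nim pile of size 2, so its Grundy value is 2.
The value of a disjunctive sum is the nim-sum of the parts.
Combined value = 3 ⊕ 2 = 1.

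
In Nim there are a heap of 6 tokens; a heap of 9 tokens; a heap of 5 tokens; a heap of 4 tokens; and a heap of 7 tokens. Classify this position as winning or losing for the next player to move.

Compute the nim-sum pairwise:
6 ^ 9 = 15
15 ^ 5 = 10
10 ^ 4 = 14
14 ^ 7 = 9
The nim-sum is 9 ≠ 0, so this is an N-position: the player to move can win.

Winning position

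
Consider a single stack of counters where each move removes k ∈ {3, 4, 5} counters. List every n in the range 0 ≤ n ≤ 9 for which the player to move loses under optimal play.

0, 1, 2, 8, 9

Build the Grundy sequence with g(k) = mex{g(k−s) : s ∈ {3, 4, 5}, s ≤ k}:
k:     0  1  2  3  4  5  6  7  8  9
g(k):  0  0  0  1  1  1  2  2  0  0
The P-positions (g = 0) in 0..9 are 0, 1, 2, 8, 9.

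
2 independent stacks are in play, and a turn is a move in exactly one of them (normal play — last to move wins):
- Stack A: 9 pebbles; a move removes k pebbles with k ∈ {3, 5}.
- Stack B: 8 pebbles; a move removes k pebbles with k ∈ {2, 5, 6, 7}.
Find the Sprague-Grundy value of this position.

Grundy values for stack A (subtraction set {3, 5}):
k:     0  1  2  3  4  5  6  7  8  9
g(k):  0  0  0  1  1  1  2  2  0  0
So g(9) = 0.
For stack B, compute g(0), g(1), … with moves {2, 5, 6, 7}:
k:     0  1  2  3  4  5  6  7  8
g(k):  0  0  1  1  0  2  1  3  2
So g(8) = 2.
By the Sprague-Grundy theorem, the Grundy value of a sum of independent games is the XOR of the component values.
Combined value = 0 XOR 2 = 2.

2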